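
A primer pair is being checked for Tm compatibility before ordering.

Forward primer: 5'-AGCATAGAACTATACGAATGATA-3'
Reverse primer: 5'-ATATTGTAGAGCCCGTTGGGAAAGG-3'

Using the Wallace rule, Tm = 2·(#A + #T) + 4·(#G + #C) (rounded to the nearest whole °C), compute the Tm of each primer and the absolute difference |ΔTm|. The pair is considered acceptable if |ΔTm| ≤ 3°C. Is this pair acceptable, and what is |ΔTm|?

Forward: A=11 T=5 G=4 C=3 → Tm = 2·16 + 4·7 = 60°C.
Reverse: A=7 T=6 G=9 C=3 → Tm = 2·13 + 4·12 = 74°C.
|ΔTm| = |60 − 74| = 14°C, > 3°C.

|ΔTm| = 14°C; the pair is not acceptable.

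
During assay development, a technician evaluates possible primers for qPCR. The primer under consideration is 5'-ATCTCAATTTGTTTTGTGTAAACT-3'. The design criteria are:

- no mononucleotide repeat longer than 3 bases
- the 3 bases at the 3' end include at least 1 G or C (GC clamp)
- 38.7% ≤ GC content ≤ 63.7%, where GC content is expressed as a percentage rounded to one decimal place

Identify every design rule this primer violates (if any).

Fails: homopolymer run, GC content.

Base counts: A=6, T=12, G=3, C=3 (length 24).
homopolymer run: longest run = 4, exceeds 3 ✗
GC clamp: 3' end ACT has 1 G/C ✓
GC content: GC 6/24 = 25.0%, outside 38.7–63.7% ✗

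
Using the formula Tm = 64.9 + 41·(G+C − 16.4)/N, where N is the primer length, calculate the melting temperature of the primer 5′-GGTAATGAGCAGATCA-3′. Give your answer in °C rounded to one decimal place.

40.8°C

Base counts: A=6, T=3, G=5, C=2; G+C = 7, N = 16.
Tm = 64.9 + 41·(7 − 16.4)/16 = 64.9 + -385.40/16 = 40.8°C.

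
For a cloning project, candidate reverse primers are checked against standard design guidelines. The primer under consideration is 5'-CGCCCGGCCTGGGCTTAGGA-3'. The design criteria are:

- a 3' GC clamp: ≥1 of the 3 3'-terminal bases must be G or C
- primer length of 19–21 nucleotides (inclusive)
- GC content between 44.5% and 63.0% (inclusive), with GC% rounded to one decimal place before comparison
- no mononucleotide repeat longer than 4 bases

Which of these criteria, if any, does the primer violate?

Base counts: A=2, T=3, G=8, C=7 (length 20).
GC clamp: 3' end GGA has 2 G/C ✓
length: length 20 ✓
GC content: GC 15/20 = 75.0%, outside 44.5–63.0% ✗
homopolymer run: longest run = 3 ✓

Fails: GC content.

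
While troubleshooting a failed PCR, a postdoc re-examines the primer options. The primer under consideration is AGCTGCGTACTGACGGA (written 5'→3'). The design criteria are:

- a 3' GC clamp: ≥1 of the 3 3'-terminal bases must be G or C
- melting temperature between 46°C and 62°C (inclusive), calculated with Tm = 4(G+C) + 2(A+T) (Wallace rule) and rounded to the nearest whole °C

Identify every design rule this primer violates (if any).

Meets all criteria.

Base counts: A=4, T=3, G=6, C=4 (length 17).
GC clamp: 3' end GGA has 2 G/C ✓
Tm: Tm = 2·7 + 4·10 = 54°C ✓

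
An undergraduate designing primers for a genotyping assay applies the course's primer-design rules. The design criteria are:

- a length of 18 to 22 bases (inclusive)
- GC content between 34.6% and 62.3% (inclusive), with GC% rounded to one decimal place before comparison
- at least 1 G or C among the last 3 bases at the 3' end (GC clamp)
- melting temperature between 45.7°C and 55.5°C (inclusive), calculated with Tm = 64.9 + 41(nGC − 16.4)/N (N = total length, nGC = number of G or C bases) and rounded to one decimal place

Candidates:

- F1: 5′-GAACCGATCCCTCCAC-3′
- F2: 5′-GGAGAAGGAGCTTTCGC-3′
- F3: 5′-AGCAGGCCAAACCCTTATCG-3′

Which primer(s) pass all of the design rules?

F3 only.

F1 (16 nt, A=4 T=2 G=2 C=8): length 16, outside 18–22 ✗; GC 10/16 = 62.5%, outside 34.6–62.3% ✗; 3' end CAC has 2 G/C ✓; Tm = 64.9 + 41·(10 − 16.4)/16 = 48.5°C ✓ — fails.
F2 (17 nt, A=4 T=3 G=7 C=3): length 17, outside 18–22 ✗; GC 10/17 = 58.8% ✓; 3' end CGC has 3 G/C ✓; Tm = 64.9 + 41·(10 − 16.4)/17 = 49.5°C ✓ — fails.
F3 (20 nt, A=6 T=3 G=4 C=7): length 20 ✓; GC 11/20 = 55.0% ✓; 3' end TCG has 2 G/C ✓; Tm = 64.9 + 41·(11 − 16.4)/20 = 53.8°C ✓ — passes.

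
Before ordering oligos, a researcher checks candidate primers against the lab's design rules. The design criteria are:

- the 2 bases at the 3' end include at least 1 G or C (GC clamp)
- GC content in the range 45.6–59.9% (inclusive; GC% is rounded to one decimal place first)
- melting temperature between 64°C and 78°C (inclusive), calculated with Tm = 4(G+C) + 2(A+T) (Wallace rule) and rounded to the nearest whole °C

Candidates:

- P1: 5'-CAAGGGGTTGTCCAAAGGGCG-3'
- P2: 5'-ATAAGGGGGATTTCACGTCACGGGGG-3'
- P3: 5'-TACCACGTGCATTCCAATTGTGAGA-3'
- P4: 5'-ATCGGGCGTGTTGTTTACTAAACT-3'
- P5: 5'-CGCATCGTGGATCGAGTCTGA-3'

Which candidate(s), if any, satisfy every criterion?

P1 (21 nt, A=5 T=3 G=9 C=4): 3' end CG has 2 G/C ✓; GC 13/21 = 61.9%, outside 45.6–59.9% ✗; Tm = 2·8 + 4·13 = 68°C ✓ — fails.
P2 (26 nt, A=6 T=5 G=11 C=4): 3' end GG has 2 G/C ✓; GC 15/26 = 57.7% ✓; Tm = 2·11 + 4·15 = 82°C, outside 64–78°C ✗ — fails.
P3 (25 nt, A=7 T=7 G=5 C=6): 3' end GA has 1 G/C ✓; GC 11/25 = 44.0%, outside 45.6–59.9% ✗; Tm = 2·14 + 4·11 = 72°C ✓ — fails.
P4 (24 nt, A=5 T=9 G=6 C=4): 3' end CT has 1 G/C ✓; GC 10/24 = 41.7%, outside 45.6–59.9% ✗; Tm = 2·14 + 4·10 = 68°C ✓ — fails.
P5 (21 nt, A=4 T=5 G=7 C=5): 3' end GA has 1 G/C ✓; GC 12/21 = 57.1% ✓; Tm = 2·9 + 4·12 = 66°C ✓ — passes.

P5 only.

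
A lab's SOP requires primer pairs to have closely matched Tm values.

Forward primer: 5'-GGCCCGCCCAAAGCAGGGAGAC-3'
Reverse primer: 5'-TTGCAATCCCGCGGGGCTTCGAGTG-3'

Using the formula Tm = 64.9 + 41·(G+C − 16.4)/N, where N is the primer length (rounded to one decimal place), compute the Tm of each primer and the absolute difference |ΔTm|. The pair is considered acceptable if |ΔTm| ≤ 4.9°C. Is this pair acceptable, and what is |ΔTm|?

Forward: G+C = 16, N = 22 → Tm = 64.9 + 41·(16 − 16.4)/22 = 64.2°C.
Reverse: G+C = 16, N = 25 → Tm = 64.9 + 41·(16 − 16.4)/25 = 64.2°C.
|ΔTm| = |64.2 − 64.2| = 0.0°C, ≤ 4.9°C.

|ΔTm| = 0.0°C; the pair is acceptable.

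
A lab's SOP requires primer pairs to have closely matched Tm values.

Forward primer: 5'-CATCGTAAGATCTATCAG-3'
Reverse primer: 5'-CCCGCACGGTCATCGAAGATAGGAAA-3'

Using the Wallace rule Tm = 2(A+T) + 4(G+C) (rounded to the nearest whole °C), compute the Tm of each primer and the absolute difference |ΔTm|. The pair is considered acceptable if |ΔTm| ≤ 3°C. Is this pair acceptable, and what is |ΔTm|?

Forward: A=6 T=5 G=3 C=4 → Tm = 2·11 + 4·7 = 50°C.
Reverse: A=9 T=3 G=7 C=7 → Tm = 2·12 + 4·14 = 80°C.
|ΔTm| = |50 − 80| = 30°C, > 3°C.

|ΔTm| = 30°C; the pair is not acceptable.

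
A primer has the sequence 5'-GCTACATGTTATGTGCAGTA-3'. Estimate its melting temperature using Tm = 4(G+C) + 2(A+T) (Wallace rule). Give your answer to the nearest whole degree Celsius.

Base counts: A=5, T=7, G=5, C=3 (length 20).
Tm = 2·(5+7) + 4·(5+3) = 2·12 + 4·8 = 24 + 32 = 56°C.

56°C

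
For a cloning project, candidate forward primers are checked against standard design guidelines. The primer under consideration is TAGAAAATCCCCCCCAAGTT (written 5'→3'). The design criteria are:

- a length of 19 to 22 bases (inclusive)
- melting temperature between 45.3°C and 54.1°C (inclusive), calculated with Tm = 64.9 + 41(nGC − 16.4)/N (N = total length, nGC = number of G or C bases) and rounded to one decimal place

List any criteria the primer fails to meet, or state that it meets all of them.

Base counts: A=7, T=4, G=2, C=7 (length 20).
length: length 20 ✓
Tm: Tm = 64.9 + 41·(9 − 16.4)/20 = 49.7°C ✓

Meets all criteria.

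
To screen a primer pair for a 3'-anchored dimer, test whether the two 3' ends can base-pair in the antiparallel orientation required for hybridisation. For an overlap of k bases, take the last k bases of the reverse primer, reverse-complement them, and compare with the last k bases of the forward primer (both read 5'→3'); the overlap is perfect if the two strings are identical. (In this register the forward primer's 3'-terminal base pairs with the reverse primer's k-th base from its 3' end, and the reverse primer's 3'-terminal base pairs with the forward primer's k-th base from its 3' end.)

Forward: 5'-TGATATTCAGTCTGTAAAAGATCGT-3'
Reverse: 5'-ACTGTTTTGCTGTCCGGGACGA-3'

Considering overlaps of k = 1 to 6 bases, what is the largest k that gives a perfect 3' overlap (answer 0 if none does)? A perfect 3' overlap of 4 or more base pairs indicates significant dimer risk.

Last 6 bases (5'→3') — forward …GATCGT, reverse …GGACGA.
Reverse complement of the reverse primer's last 6 bases: TCGTCC; its first k bases are the reverse complement of the reverse primer's last k bases, so a perfect k-base overlap needs the forward primer's last k bases to equal them.
Comparing (forward last k vs required): k=1: T vs T ✓; k=2: GT vs TC ✗; k=3: CGT vs TCG ✗; k=4: TCGT vs TCGT ✓; k=5: ATCGT vs TCGTC ✗; k=6: GATCGT vs TCGTCC ✗.
Perfect overlaps at k = 1, 4; the largest is 4.

Longest perfect overlap: 4 complementary base pairs; significant dimer risk (threshold 4).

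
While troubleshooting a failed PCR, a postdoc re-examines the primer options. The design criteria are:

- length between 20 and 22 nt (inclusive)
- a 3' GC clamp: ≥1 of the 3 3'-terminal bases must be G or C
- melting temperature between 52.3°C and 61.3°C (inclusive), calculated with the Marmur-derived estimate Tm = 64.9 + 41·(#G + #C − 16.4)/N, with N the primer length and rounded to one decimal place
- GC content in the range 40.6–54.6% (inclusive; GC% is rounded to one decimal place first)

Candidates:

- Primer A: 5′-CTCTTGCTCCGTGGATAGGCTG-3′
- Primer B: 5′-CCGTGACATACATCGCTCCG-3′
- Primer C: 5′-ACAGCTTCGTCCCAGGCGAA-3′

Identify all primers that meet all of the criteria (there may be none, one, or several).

None of the candidates satisfy all criteria.

Primer A (22 nt, A=2 T=7 G=7 C=6): length 22 ✓; 3' end CTG has 2 G/C ✓; Tm = 64.9 + 41·(13 − 16.4)/22 = 58.6°C ✓; GC 13/22 = 59.1%, outside 40.6–54.6% ✗ — fails.
Primer B (20 nt, A=4 T=4 G=4 C=8): length 20 ✓; 3' end CCG has 3 G/C ✓; Tm = 64.9 + 41·(12 − 16.4)/20 = 55.9°C ✓; GC 12/20 = 60.0%, outside 40.6–54.6% ✗ — fails.
Primer C (20 nt, A=5 T=3 G=5 C=7): length 20 ✓; 3' end GAA has 1 G/C ✓; Tm = 64.9 + 41·(12 − 16.4)/20 = 55.9°C ✓; GC 12/20 = 60.0%, outside 40.6–54.6% ✗ — fails.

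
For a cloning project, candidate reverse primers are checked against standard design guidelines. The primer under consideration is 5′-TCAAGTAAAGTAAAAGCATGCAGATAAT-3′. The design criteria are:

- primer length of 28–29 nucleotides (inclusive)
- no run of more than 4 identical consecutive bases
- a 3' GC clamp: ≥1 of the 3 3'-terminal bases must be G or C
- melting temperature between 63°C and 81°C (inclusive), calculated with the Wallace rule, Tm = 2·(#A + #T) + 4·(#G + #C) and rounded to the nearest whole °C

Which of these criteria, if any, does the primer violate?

Base counts: A=14, T=6, G=5, C=3 (length 28).
length: length 28 ✓
homopolymer run: longest run = 4 ✓
GC clamp: 3' end AAT has 0 G/C, need ≥1 ✗
Tm: Tm = 2·20 + 4·8 = 72°C ✓

Fails: GC clamp.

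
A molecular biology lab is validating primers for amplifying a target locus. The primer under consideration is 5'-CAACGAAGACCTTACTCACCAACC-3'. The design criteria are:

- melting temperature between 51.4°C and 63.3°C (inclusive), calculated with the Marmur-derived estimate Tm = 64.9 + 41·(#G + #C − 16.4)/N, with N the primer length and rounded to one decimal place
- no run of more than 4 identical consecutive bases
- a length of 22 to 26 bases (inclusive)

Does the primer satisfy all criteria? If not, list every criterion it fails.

Base counts: A=9, T=3, G=2, C=10 (length 24).
Tm: Tm = 64.9 + 41·(12 − 16.4)/24 = 57.4°C ✓
homopolymer run: longest run = 2 ✓
length: length 24 ✓

Meets all criteria.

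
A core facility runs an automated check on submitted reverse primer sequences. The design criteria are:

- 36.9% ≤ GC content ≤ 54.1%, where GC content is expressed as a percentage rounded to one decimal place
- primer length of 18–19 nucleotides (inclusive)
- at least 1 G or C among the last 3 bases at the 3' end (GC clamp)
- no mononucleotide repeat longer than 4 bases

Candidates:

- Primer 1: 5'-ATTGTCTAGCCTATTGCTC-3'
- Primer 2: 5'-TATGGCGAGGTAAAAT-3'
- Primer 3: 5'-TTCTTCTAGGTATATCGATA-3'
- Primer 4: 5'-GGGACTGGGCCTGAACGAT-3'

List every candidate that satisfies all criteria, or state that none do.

Primer 1 (19 nt, A=3 T=8 G=3 C=5): GC 8/19 = 42.1% ✓; length 19 ✓; 3' end CTC has 2 G/C ✓; longest run = 2 ✓ — passes.
Primer 2 (16 nt, A=6 T=4 G=5 C=1): GC 6/16 = 37.5% ✓; length 16, outside 18–19 ✗; 3' end AAT has 0 G/C, need ≥1 ✗; longest run = 4 ✓ — fails.
Primer 3 (20 nt, A=5 T=9 G=3 C=3): GC 6/20 = 30.0%, outside 36.9–54.1% ✗; length 20, outside 18–19 ✗; 3' end ATA has 0 G/C, need ≥1 ✗; longest run = 2 ✓ — fails.
Primer 4 (19 nt, A=4 T=3 G=8 C=4): GC 12/19 = 63.2%, outside 36.9–54.1% ✗; length 19 ✓; 3' end GAT has 1 G/C ✓; longest run = 3 ✓ — fails.

Primer 1 only.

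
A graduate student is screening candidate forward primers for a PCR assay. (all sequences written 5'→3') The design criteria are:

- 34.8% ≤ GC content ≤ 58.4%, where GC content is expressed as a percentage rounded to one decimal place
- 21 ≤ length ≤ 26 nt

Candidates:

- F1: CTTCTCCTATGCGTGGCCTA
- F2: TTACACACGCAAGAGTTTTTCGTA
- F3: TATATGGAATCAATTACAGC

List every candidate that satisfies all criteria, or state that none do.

F1 (20 nt, A=2 T=7 G=4 C=7): GC 11/20 = 55.0% ✓; length 20, outside 21–26 ✗ — fails.
F2 (24 nt, A=7 T=8 G=4 C=5): GC 9/24 = 37.5% ✓; length 24 ✓ — passes.
F3 (20 nt, A=8 T=6 G=3 C=3): GC 6/20 = 30.0%, outside 34.8–58.4% ✗; length 20, outside 21–26 ✗ — fails.

F2 only.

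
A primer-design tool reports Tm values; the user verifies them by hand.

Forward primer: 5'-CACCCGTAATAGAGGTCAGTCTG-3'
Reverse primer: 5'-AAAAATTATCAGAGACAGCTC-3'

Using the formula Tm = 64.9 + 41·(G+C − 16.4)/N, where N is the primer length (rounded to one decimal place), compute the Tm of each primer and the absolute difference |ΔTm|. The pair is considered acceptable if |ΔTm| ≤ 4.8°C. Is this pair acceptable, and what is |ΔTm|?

|ΔTm| = 10.6°C; the pair is not acceptable.

Forward: G+C = 12, N = 23 → Tm = 64.9 + 41·(12 − 16.4)/23 = 57.1°C.
Reverse: G+C = 7, N = 21 → Tm = 64.9 + 41·(7 − 16.4)/21 = 46.5°C.
|ΔTm| = |57.1 − 46.5| = 10.6°C, > 4.8°C.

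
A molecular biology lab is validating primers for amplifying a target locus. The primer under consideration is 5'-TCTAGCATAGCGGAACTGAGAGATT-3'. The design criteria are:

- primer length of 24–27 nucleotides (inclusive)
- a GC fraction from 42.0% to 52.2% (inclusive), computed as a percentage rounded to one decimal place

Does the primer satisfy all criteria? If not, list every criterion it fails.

Meets all criteria.

Base counts: A=8, T=6, G=7, C=4 (length 25).
length: length 25 ✓
GC content: GC 11/25 = 44.0% ✓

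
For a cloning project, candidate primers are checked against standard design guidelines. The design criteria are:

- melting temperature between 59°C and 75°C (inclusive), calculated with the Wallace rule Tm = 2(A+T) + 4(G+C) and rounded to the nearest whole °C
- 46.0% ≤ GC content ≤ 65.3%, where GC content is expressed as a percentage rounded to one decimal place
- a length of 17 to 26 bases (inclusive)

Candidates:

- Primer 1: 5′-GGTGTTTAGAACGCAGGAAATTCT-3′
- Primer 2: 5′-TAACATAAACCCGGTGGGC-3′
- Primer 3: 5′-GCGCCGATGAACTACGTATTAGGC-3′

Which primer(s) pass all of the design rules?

Primer 1 (24 nt, A=7 T=7 G=7 C=3): Tm = 2·14 + 4·10 = 68°C ✓; GC 10/24 = 41.7%, outside 46.0–65.3% ✗; length 24 ✓ — fails.
Primer 2 (19 nt, A=6 T=3 G=5 C=5): Tm = 2·9 + 4·10 = 58°C, outside 59–75°C ✗; GC 10/19 = 52.6% ✓; length 19 ✓ — fails.
Primer 3 (24 nt, A=6 T=5 G=7 C=6): Tm = 2·11 + 4·13 = 74°C ✓; GC 13/24 = 54.2% ✓; length 24 ✓ — passes.

Primer 3 only.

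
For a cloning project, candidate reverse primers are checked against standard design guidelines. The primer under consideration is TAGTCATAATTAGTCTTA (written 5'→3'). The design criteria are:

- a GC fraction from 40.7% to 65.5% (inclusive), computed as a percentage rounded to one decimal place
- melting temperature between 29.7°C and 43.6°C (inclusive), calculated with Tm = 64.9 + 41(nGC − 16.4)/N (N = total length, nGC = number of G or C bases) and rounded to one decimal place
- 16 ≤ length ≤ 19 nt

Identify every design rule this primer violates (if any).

Fails: GC content.

Base counts: A=6, T=8, G=2, C=2 (length 18).
GC content: GC 4/18 = 22.2%, outside 40.7–65.5% ✗
Tm: Tm = 64.9 + 41·(4 − 16.4)/18 = 36.7°C ✓
length: length 18 ✓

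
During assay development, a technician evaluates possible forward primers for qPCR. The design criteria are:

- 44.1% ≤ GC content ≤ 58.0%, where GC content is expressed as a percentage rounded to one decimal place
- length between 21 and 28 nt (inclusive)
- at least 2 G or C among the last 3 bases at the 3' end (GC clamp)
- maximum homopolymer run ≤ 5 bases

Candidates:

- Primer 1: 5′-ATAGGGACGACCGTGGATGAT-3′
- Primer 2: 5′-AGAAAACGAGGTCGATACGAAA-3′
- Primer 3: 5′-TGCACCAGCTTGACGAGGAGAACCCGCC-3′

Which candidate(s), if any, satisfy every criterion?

None of the candidates satisfy all criteria.

Primer 1 (21 nt, A=6 T=4 G=8 C=3): GC 11/21 = 52.4% ✓; length 21 ✓; 3' end GAT has 1 G/C, need ≥2 ✗; longest run = 3 ✓ — fails.
Primer 2 (22 nt, A=11 T=2 G=6 C=3): GC 9/22 = 40.9%, outside 44.1–58.0% ✗; length 22 ✓; 3' end AAA has 0 G/C, need ≥2 ✗; longest run = 4 ✓ — fails.
Primer 3 (28 nt, A=7 T=3 G=8 C=10): GC 18/28 = 64.3%, outside 44.1–58.0% ✗; length 28 ✓; 3' end GCC has 3 G/C ✓; longest run = 3 ✓ — fails.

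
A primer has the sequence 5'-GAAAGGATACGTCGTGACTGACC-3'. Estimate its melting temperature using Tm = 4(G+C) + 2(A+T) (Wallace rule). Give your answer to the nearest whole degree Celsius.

70°C

Base counts: A=7, T=4, G=7, C=5 (length 23).
Tm = 2·(7+4) + 4·(7+5) = 2·11 + 4·12 = 22 + 48 = 70°C.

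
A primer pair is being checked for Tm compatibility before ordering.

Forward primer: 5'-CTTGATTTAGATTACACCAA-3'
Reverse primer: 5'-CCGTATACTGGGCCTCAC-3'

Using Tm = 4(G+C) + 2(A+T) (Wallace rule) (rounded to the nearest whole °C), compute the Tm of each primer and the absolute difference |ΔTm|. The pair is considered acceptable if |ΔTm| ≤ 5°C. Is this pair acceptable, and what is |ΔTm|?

|ΔTm| = 6°C; the pair is not acceptable.

Forward: A=7 T=7 G=2 C=4 → Tm = 2·14 + 4·6 = 52°C.
Reverse: A=3 T=4 G=4 C=7 → Tm = 2·7 + 4·11 = 58°C.
|ΔTm| = |52 − 58| = 6°C, > 5°C.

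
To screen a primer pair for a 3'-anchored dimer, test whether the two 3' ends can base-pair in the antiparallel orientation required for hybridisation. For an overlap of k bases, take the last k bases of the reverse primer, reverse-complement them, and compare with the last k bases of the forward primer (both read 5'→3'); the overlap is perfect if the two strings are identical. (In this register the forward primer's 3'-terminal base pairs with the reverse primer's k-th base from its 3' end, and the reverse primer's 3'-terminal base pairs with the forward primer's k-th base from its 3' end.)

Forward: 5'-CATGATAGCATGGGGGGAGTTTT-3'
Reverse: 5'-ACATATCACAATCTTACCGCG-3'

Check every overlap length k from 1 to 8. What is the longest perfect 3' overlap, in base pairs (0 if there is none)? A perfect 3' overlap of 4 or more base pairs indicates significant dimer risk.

Last 8 bases (5'→3') — forward …GGAGTTTT, reverse …TTACCGCG.
Reverse complement of the reverse primer's last 8 bases: CGCGGTAA; its first k bases are the reverse complement of the reverse primer's last k bases, so a perfect k-base overlap needs the forward primer's last k bases to equal them.
Comparing (forward last k vs required): k=1: T vs C ✗; k=2: TT vs CG ✗; k=3: TTT vs CGC ✗; k=4: TTTT vs CGCG ✗; k=5: GTTTT vs CGCGG ✗; k=6: AGTTTT vs CGCGGT ✗; k=7: GAGTTTT vs CGCGGTA ✗; k=8: GGAGTTTT vs CGCGGTAA ✗.
No overlap length from 1 to 8 is perfect, so the longest perfect 3' overlap is 0.

Longest perfect overlap: 0 complementary base pairs; below the dimer-risk threshold (threshold 4).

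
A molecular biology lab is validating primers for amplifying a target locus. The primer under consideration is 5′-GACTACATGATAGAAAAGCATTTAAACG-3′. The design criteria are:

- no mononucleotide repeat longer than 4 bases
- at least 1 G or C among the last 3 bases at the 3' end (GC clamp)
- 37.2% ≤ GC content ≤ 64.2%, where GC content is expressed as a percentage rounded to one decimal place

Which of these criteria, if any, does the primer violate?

Fails: GC content.

Base counts: A=13, T=6, G=5, C=4 (length 28).
homopolymer run: longest run = 4 ✓
GC clamp: 3' end ACG has 2 G/C ✓
GC content: GC 9/28 = 32.1%, outside 37.2–64.2% ✗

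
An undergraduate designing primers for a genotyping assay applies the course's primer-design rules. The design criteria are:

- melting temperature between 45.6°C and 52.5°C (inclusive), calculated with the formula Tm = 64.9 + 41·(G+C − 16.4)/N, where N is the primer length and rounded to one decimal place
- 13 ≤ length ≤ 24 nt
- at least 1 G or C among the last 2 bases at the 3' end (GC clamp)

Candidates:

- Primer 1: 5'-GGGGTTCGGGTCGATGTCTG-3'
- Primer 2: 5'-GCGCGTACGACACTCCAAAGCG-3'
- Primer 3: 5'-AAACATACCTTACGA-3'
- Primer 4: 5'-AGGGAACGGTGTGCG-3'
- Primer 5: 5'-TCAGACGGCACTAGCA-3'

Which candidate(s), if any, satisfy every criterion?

Primer 4 and Primer 5.

Primer 1 (20 nt, A=1 T=6 G=10 C=3): Tm = 64.9 + 41·(13 − 16.4)/20 = 57.9°C, outside 45.6–52.5°C ✗; length 20 ✓; 3' end TG has 1 G/C ✓ — fails.
Primer 2 (22 nt, A=6 T=2 G=6 C=8): Tm = 64.9 + 41·(14 − 16.4)/22 = 60.4°C, outside 45.6–52.5°C ✗; length 22 ✓; 3' end CG has 2 G/C ✓ — fails.
Primer 3 (15 nt, A=7 T=3 G=1 C=4): Tm = 64.9 + 41·(5 − 16.4)/15 = 33.7°C, outside 45.6–52.5°C ✗; length 15 ✓; 3' end GA has 1 G/C ✓ — fails.
Primer 4 (15 nt, A=3 T=2 G=8 C=2): Tm = 64.9 + 41·(10 − 16.4)/15 = 47.4°C ✓; length 15 ✓; 3' end CG has 2 G/C ✓ — passes.
Primer 5 (16 nt, A=5 T=2 G=4 C=5): Tm = 64.9 + 41·(9 − 16.4)/16 = 45.9°C ✓; length 16 ✓; 3' end CA has 1 G/C ✓ — passes.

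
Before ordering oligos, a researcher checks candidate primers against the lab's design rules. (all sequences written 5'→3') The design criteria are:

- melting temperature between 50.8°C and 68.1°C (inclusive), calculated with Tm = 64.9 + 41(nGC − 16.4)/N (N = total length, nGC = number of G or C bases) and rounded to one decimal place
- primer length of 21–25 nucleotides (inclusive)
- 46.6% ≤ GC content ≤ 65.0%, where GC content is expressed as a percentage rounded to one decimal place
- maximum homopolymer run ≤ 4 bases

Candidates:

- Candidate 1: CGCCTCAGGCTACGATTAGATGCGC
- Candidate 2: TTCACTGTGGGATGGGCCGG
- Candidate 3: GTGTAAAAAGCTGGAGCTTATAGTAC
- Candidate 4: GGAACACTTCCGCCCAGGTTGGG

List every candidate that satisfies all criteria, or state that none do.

Candidate 1 only.

Candidate 1 (25 nt, A=5 T=5 G=7 C=8): Tm = 64.9 + 41·(15 − 16.4)/25 = 62.6°C ✓; length 25 ✓; GC 15/25 = 60.0% ✓; longest run = 2 ✓ — passes.
Candidate 2 (20 nt, A=2 T=5 G=9 C=4): Tm = 64.9 + 41·(13 − 16.4)/20 = 57.9°C ✓; length 20, outside 21–25 ✗; GC 13/20 = 65.0% ✓; longest run = 3 ✓ — fails.
Candidate 3 (26 nt, A=9 T=7 G=7 C=3): Tm = 64.9 + 41·(10 − 16.4)/26 = 54.8°C ✓; length 26, outside 21–25 ✗; GC 10/26 = 38.5%, outside 46.6–65.0% ✗; longest run = 5, exceeds 4 ✗ — fails.
Candidate 4 (23 nt, A=4 T=4 G=8 C=7): Tm = 64.9 + 41·(15 − 16.4)/23 = 62.4°C ✓; length 23 ✓; GC 15/23 = 65.2%, outside 46.6–65.0% ✗; longest run = 3 ✓ — fails.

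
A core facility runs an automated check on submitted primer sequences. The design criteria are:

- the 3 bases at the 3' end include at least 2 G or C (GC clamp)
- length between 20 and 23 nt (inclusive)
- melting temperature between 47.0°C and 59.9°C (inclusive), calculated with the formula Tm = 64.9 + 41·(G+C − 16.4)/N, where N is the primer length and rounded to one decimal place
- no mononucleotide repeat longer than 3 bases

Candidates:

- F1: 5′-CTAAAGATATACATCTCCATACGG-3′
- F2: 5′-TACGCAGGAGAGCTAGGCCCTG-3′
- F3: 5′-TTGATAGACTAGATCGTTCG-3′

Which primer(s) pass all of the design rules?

F1 (24 nt, A=9 T=6 G=3 C=6): 3' end CGG has 3 G/C ✓; length 24, outside 20–23 ✗; Tm = 64.9 + 41·(9 − 16.4)/24 = 52.3°C ✓; longest run = 3 ✓ — fails.
F2 (22 nt, A=5 T=3 G=8 C=6): 3' end CTG has 2 G/C ✓; length 22 ✓; Tm = 64.9 + 41·(14 − 16.4)/22 = 60.4°C, outside 47.0–59.9°C ✗; longest run = 3 ✓ — fails.
F3 (20 nt, A=5 T=7 G=5 C=3): 3' end TCG has 2 G/C ✓; length 20 ✓; Tm = 64.9 + 41·(8 − 16.4)/20 = 47.7°C ✓; longest run = 2 ✓ — passes.

F3 only.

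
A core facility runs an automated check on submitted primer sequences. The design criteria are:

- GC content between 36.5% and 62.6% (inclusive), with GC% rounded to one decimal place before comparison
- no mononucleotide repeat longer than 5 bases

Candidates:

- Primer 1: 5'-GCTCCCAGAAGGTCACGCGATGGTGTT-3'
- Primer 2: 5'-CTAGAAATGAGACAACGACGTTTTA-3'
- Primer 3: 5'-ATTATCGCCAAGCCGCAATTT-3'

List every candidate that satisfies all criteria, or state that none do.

Primer 1 (27 nt, A=5 T=6 G=9 C=7): GC 16/27 = 59.3% ✓; longest run = 3 ✓ — passes.
Primer 2 (25 nt, A=10 T=6 G=5 C=4): GC 9/25 = 36.0%, outside 36.5–62.6% ✗; longest run = 4 ✓ — fails.
Primer 3 (21 nt, A=6 T=6 G=3 C=6): GC 9/21 = 42.9% ✓; longest run = 3 ✓ — passes.

Primer 1 and Primer 3.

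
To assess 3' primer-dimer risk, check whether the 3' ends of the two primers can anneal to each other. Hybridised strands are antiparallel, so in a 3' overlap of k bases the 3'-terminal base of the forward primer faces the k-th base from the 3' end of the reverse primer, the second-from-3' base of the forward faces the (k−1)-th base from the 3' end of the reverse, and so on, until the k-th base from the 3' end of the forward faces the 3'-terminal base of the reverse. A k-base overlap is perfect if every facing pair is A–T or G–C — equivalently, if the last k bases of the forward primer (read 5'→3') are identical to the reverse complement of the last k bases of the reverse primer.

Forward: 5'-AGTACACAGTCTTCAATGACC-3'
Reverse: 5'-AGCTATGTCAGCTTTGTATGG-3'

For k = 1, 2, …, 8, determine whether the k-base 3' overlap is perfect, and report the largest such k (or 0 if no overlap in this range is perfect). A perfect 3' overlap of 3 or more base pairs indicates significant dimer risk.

Longest perfect overlap: 2 complementary base pairs; below the dimer-risk threshold (threshold 3).

Last 8 bases (5'→3') — forward …CAATGACC, reverse …TTGTATGG.
Reverse complement of the reverse primer's last 8 bases: CCATACAA; its first k bases are the reverse complement of the reverse primer's last k bases, so a perfect k-base overlap needs the forward primer's last k bases to equal them.
Comparing (forward last k vs required): k=1: C vs C ✓; k=2: CC vs CC ✓; k=3: ACC vs CCA ✗; k=4: GACC vs CCAT ✗; k=5: TGACC vs CCATA ✗; k=6: ATGACC vs CCATAC ✗; k=7: AATGACC vs CCATACA ✗; k=8: CAATGACC vs CCATACAA ✗.
Perfect overlaps at k = 1, 2; the largest is 2.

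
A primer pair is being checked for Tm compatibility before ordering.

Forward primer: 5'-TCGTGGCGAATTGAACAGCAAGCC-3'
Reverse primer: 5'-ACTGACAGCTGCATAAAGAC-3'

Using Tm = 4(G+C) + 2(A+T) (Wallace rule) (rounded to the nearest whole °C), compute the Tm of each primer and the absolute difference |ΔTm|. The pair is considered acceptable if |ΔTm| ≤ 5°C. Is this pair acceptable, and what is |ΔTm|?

|ΔTm| = 16°C; the pair is not acceptable.

Forward: A=7 T=4 G=7 C=6 → Tm = 2·11 + 4·13 = 74°C.
Reverse: A=8 T=3 G=4 C=5 → Tm = 2·11 + 4·9 = 58°C.
|ΔTm| = |74 − 58| = 16°C, > 5°C.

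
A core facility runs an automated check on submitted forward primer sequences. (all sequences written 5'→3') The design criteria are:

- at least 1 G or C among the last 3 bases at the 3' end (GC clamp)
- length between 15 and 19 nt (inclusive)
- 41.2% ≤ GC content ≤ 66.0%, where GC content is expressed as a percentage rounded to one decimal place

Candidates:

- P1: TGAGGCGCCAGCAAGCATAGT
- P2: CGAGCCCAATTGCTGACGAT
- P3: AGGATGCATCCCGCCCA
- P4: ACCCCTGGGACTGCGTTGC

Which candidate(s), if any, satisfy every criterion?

P3 only.

P1 (21 nt, A=6 T=3 G=7 C=5): 3' end AGT has 1 G/C ✓; length 21, outside 15–19 ✗; GC 12/21 = 57.1% ✓ — fails.
P2 (20 nt, A=5 T=4 G=5 C=6): 3' end GAT has 1 G/C ✓; length 20, outside 15–19 ✗; GC 11/20 = 55.0% ✓ — fails.
P3 (17 nt, A=4 T=2 G=4 C=7): 3' end CCA has 2 G/C ✓; length 17 ✓; GC 11/17 = 64.7% ✓ — passes.
P4 (19 nt, A=2 T=4 G=6 C=7): 3' end TGC has 2 G/C ✓; length 19 ✓; GC 13/19 = 68.4%, outside 41.2–66.0% ✗ — fails.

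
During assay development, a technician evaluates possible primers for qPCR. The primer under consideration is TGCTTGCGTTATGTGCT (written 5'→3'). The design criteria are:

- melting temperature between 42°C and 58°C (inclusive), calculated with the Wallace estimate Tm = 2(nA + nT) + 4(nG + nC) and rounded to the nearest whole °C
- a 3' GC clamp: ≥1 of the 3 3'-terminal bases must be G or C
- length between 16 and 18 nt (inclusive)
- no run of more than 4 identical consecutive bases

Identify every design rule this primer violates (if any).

Base counts: A=1, T=8, G=5, C=3 (length 17).
Tm: Tm = 2·9 + 4·8 = 50°C ✓
GC clamp: 3' end GCT has 2 G/C ✓
length: length 17 ✓
homopolymer run: longest run = 2 ✓

Meets all criteria.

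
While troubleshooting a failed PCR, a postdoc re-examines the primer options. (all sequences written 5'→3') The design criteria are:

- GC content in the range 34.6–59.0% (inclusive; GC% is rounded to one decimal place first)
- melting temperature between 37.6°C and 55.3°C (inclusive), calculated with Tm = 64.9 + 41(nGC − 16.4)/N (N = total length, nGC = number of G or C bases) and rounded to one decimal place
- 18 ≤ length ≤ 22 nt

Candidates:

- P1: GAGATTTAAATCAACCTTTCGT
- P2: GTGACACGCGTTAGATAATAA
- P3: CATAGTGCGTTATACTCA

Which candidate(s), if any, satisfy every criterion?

P2 and P3.

P1 (22 nt, A=7 T=8 G=3 C=4): GC 7/22 = 31.8%, outside 34.6–59.0% ✗; Tm = 64.9 + 41·(7 − 16.4)/22 = 47.4°C ✓; length 22 ✓ — fails.
P2 (21 nt, A=8 T=5 G=5 C=3): GC 8/21 = 38.1% ✓; Tm = 64.9 + 41·(8 − 16.4)/21 = 48.5°C ✓; length 21 ✓ — passes.
P3 (18 nt, A=5 T=6 G=3 C=4): GC 7/18 = 38.9% ✓; Tm = 64.9 + 41·(7 − 16.4)/18 = 43.5°C ✓; length 18 ✓ — passes.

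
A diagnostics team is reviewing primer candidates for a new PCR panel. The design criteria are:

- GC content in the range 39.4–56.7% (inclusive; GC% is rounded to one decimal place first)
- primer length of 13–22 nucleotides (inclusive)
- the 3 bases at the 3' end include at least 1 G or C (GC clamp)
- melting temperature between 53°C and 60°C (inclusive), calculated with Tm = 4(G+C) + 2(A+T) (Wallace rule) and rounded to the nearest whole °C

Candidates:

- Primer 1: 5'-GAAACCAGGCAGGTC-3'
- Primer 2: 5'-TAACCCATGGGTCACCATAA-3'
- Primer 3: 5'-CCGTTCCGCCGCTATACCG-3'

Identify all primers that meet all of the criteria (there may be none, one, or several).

None of the candidates satisfy all criteria.

Primer 1 (15 nt, A=5 T=1 G=5 C=4): GC 9/15 = 60.0%, outside 39.4–56.7% ✗; length 15 ✓; 3' end GTC has 2 G/C ✓; Tm = 2·6 + 4·9 = 48°C, outside 53–60°C ✗ — fails.
Primer 2 (20 nt, A=7 T=4 G=3 C=6): GC 9/20 = 45.0% ✓; length 20 ✓; 3' end TAA has 0 G/C, need ≥1 ✗; Tm = 2·11 + 4·9 = 58°C ✓ — fails.
Primer 3 (19 nt, A=2 T=4 G=4 C=9): GC 13/19 = 68.4%, outside 39.4–56.7% ✗; length 19 ✓; 3' end CCG has 3 G/C ✓; Tm = 2·6 + 4·13 = 64°C, outside 53–60°C ✗ — fails.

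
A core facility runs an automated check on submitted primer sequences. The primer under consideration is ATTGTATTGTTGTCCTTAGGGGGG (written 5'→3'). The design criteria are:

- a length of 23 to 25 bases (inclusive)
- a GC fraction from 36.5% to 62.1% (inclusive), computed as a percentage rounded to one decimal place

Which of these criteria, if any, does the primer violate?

Meets all criteria.

Base counts: A=3, T=10, G=9, C=2 (length 24).
length: length 24 ✓
GC content: GC 11/24 = 45.8% ✓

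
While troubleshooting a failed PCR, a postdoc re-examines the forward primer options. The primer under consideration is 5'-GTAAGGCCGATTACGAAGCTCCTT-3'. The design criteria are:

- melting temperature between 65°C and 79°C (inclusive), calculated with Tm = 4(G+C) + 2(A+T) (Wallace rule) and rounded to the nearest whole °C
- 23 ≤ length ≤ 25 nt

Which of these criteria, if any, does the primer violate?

Meets all criteria.

Base counts: A=6, T=6, G=6, C=6 (length 24).
Tm: Tm = 2·12 + 4·12 = 72°C ✓
length: length 24 ✓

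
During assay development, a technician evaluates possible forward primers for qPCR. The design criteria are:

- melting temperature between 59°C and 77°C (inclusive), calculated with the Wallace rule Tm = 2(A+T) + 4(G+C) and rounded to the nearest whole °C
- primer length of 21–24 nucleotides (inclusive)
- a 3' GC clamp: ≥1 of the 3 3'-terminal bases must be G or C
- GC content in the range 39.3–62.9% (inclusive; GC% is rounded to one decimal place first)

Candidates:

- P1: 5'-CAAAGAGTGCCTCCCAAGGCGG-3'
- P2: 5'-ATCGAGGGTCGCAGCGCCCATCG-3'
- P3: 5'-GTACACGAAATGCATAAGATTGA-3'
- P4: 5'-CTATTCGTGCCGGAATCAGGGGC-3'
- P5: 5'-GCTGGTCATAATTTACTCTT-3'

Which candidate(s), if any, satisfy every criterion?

P1 (22 nt, A=6 T=2 G=7 C=7): Tm = 2·8 + 4·14 = 72°C ✓; length 22 ✓; 3' end CGG has 3 G/C ✓; GC 14/22 = 63.6%, outside 39.3–62.9% ✗ — fails.
P2 (23 nt, A=4 T=3 G=8 C=8): Tm = 2·7 + 4·16 = 78°C, outside 59–77°C ✗; length 23 ✓; 3' end TCG has 2 G/C ✓; GC 16/23 = 69.6%, outside 39.3–62.9% ✗ — fails.
P3 (23 nt, A=10 T=5 G=5 C=3): Tm = 2·15 + 4·8 = 62°C ✓; length 23 ✓; 3' end TGA has 1 G/C ✓; GC 8/23 = 34.8%, outside 39.3–62.9% ✗ — fails.
P4 (23 nt, A=4 T=5 G=8 C=6): Tm = 2·9 + 4·14 = 74°C ✓; length 23 ✓; 3' end GGC has 3 G/C ✓; GC 14/23 = 60.9% ✓ — passes.
P5 (20 nt, A=4 T=9 G=3 C=4): Tm = 2·13 + 4·7 = 54°C, outside 59–77°C ✗; length 20, outside 21–24 ✗; 3' end CTT has 1 G/C ✓; GC 7/20 = 35.0%, outside 39.3–62.9% ✗ — fails.

P4 only.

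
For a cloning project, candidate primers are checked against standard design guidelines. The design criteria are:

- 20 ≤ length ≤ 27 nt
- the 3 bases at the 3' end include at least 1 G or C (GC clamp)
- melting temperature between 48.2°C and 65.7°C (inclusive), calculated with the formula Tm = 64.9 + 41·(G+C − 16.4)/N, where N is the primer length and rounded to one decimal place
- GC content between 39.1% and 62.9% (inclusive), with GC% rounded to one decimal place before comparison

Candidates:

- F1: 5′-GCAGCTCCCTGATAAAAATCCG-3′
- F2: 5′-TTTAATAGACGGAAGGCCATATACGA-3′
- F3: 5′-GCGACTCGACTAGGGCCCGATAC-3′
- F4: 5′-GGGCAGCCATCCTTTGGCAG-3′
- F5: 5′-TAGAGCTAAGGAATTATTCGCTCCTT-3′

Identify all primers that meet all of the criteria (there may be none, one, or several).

F1 (22 nt, A=7 T=4 G=4 C=7): length 22 ✓; 3' end CCG has 3 G/C ✓; Tm = 64.9 + 41·(11 − 16.4)/22 = 54.8°C ✓; GC 11/22 = 50.0% ✓ — passes.
F2 (26 nt, A=10 T=6 G=6 C=4): length 26 ✓; 3' end CGA has 2 G/C ✓; Tm = 64.9 + 41·(10 − 16.4)/26 = 54.8°C ✓; GC 10/26 = 38.5%, outside 39.1–62.9% ✗ — fails.
F3 (23 nt, A=5 T=3 G=7 C=8): length 23 ✓; 3' end TAC has 1 G/C ✓; Tm = 64.9 + 41·(15 − 16.4)/23 = 62.4°C ✓; GC 15/23 = 65.2%, outside 39.1–62.9% ✗ — fails.
F4 (20 nt, A=3 T=4 G=7 C=6): length 20 ✓; 3' end CAG has 2 G/C ✓; Tm = 64.9 + 41·(13 − 16.4)/20 = 57.9°C ✓; GC 13/20 = 65.0%, outside 39.1–62.9% ✗ — fails.
F5 (26 nt, A=7 T=9 G=5 C=5): length 26 ✓; 3' end CTT has 1 G/C ✓; Tm = 64.9 + 41·(10 − 16.4)/26 = 54.8°C ✓; GC 10/26 = 38.5%, outside 39.1–62.9% ✗ — fails.

F1 only.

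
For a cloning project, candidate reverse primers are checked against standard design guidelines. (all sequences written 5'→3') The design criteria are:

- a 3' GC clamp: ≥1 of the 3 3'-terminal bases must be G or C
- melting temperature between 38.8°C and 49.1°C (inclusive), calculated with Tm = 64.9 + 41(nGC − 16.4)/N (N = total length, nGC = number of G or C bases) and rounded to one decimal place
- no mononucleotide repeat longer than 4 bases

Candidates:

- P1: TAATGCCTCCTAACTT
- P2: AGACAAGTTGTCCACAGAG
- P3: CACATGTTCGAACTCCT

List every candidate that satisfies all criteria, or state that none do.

P2 and P3.

P1 (16 nt, A=4 T=6 G=1 C=5): 3' end CTT has 1 G/C ✓; Tm = 64.9 + 41·(6 − 16.4)/16 = 38.3°C, outside 38.8–49.1°C ✗; longest run = 2 ✓ — fails.
P2 (19 nt, A=7 T=3 G=5 C=4): 3' end GAG has 2 G/C ✓; Tm = 64.9 + 41·(9 − 16.4)/19 = 48.9°C ✓; longest run = 2 ✓ — passes.
P3 (17 nt, A=4 T=5 G=2 C=6): 3' end CCT has 2 G/C ✓; Tm = 64.9 + 41·(8 − 16.4)/17 = 44.6°C ✓; longest run = 2 ✓ — passes.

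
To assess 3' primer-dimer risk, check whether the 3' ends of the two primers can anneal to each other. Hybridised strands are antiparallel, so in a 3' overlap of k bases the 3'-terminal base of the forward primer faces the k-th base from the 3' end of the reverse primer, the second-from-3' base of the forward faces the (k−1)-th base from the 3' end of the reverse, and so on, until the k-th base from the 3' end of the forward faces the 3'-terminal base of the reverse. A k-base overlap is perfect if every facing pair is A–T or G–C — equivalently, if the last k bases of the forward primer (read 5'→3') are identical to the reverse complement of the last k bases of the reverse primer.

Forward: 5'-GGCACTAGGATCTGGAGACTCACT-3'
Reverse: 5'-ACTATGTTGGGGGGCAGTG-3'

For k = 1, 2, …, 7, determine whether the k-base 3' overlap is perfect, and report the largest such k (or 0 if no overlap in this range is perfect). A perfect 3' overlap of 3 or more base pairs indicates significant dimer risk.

Last 7 bases (5'→3') — forward …ACTCACT, reverse …GGCAGTG.
Reverse complement of the reverse primer's last 7 bases: CACTGCC; its first k bases are the reverse complement of the reverse primer's last k bases, so a perfect k-base overlap needs the forward primer's last k bases to equal them.
Comparing (forward last k vs required): k=1: T vs C ✗; k=2: CT vs CA ✗; k=3: ACT vs CAC ✗; k=4: CACT vs CACT ✓; k=5: TCACT vs CACTG ✗; k=6: CTCACT vs CACTGC ✗; k=7: ACTCACT vs CACTGCC ✗.
Only k = 4 is perfect, so the longest perfect 3' overlap is 4.

Longest perfect overlap: 4 complementary base pairs; significant dimer risk (threshold 3).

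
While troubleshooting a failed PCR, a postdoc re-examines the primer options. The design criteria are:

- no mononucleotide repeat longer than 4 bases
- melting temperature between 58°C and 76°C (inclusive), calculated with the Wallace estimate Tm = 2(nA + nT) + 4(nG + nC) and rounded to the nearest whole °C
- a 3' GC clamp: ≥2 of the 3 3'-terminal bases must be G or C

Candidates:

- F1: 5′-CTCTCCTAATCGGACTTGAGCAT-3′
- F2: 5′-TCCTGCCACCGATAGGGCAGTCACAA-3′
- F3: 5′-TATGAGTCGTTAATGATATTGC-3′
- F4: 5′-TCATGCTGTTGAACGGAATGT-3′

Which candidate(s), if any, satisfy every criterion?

F1 (23 nt, A=5 T=7 G=4 C=7): longest run = 2 ✓; Tm = 2·12 + 4·11 = 68°C ✓; 3' end CAT has 1 G/C, need ≥2 ✗ — fails.
F2 (26 nt, A=7 T=4 G=6 C=9): longest run = 3 ✓; Tm = 2·11 + 4·15 = 82°C, outside 58–76°C ✗; 3' end CAA has 1 G/C, need ≥2 ✗ — fails.
F3 (22 nt, A=6 T=9 G=5 C=2): longest run = 2 ✓; Tm = 2·15 + 4·7 = 58°C ✓; 3' end TGC has 2 G/C ✓ — passes.
F4 (21 nt, A=5 T=7 G=6 C=3): longest run = 2 ✓; Tm = 2·12 + 4·9 = 60°C ✓; 3' end TGT has 1 G/C, need ≥2 ✗ — fails.

F3 only.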